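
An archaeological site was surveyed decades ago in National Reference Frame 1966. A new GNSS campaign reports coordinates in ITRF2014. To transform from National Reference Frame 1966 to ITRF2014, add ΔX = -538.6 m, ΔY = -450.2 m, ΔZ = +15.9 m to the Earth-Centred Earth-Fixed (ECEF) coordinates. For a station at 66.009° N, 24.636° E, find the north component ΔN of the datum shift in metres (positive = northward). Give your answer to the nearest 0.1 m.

ΔN = 625.2 m

The local north axis is (−sin φ cos λ, −sin φ sin λ, cos φ), giving ΔN = 447.279 + 171.454 + 6.465 = 625.20 m.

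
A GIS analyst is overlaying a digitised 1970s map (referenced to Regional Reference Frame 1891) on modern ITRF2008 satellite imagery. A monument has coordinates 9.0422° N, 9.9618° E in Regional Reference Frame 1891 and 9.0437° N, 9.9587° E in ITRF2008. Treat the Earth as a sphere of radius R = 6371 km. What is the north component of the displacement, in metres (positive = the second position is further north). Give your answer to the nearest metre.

Δφ = 9.0437° − 9.0422° = +0.0015°; Δλ = 9.9587° − 9.9618° = -0.0031°.
1° along a meridian = πR/180 = 111195 m.
ΔN = Δφ × 111195 = 166.8 m; ΔE = Δλ × 111195 × cos(9.0422°) = -0.0031 × 111195 × 0.987573 = -340.4 m.

ΔN = 167 m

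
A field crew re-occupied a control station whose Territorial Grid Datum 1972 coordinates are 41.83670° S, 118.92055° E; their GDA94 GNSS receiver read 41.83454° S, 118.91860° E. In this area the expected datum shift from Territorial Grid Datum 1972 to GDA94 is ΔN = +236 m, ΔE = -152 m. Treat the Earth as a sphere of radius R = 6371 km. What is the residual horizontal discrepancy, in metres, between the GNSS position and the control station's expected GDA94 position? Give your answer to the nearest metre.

Observed coordinate differences: Δφ = +0.00216°, Δλ = -0.00195°.
Converting to metres (1° lat = 111195 m, cos φ = 0.745049): observed ΔN = 240.2 m, observed ΔE = -161.5 m.
Subtracting the expected shift leaves a residual of 240.2 − (236) = 4.2 m north and -161.5 − (-152) = -9.5 m east.
Residual distance = √(4.2² + (-9.5)²) = 10.4 m.

10 m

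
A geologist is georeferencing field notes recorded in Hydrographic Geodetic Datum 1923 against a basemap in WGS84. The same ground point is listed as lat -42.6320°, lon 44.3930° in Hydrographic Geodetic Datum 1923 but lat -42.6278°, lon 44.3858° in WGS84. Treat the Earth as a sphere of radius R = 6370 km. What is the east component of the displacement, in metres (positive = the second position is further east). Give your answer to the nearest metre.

Δφ = -42.6278° − -42.6320° = +0.0042°; Δλ = 44.3858° − 44.3930° = -0.0072°.
1° along a meridian = πR/180 = 111177 m.
ΔN = Δφ × 111177 = 466.9 m; ΔE = Δλ × 111177 × cos(-42.6320°) = -0.0072 × 111177 × 0.735719 = -588.9 m.

ΔE = -589 m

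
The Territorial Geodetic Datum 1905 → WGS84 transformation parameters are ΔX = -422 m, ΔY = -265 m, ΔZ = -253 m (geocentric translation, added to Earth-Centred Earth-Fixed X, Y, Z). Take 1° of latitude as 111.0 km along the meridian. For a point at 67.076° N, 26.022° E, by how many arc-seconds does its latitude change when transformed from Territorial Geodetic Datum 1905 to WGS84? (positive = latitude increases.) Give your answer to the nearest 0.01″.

sin φ = 0.921022, cos φ = 0.389510, sin λ = 0.438716, cos λ = 0.898626.
North component: ΔN = −sin φ cos λ·ΔX − sin φ sin λ·ΔY + cos φ·ΔZ = −(0.921022)(0.898626)(-422) − (0.921022)(0.438716)(-265) + (0.389510)(-253) = 357.80 m.
1° of latitude spans 111000 m, so Δφ = 357.80 / 111000 × 3600 = 11.604″.

Δφ = 11.60″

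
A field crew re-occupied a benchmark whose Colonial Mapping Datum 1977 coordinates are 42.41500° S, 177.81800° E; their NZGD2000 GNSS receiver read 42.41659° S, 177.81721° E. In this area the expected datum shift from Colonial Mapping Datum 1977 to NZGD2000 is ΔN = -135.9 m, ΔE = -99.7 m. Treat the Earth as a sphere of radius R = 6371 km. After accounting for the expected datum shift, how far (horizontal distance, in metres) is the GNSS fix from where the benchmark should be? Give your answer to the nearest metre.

Observed coordinate differences: Δφ = -0.00159°, Δλ = -0.00079°.
Converting to metres (1° lat = 111195 m, cos φ = 0.738279): observed ΔN = -176.8 m, observed ΔE = -64.9 m.
Subtracting the expected shift leaves a residual of -176.8 − (-135.9) = -40.9 m north and -64.9 − (-99.7) = 34.8 m east.
Residual distance = √((-40.9)² + 34.8²) = 53.7 m.

54 m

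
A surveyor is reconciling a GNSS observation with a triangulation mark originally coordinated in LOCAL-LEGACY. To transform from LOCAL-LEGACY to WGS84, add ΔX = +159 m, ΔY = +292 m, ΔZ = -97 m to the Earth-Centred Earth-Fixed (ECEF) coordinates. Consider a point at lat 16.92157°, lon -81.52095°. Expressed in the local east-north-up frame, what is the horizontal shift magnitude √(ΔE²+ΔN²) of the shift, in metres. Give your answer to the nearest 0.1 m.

The local east axis at (φ, λ) is (−sin λ, cos λ, 0), so ΔE = −sin(-81.52095°)·159 + cos(-81.52095°)·292 = 200.32 m.
The local north axis is (−sin φ cos λ, −sin φ sin λ, cos φ), giving ΔN = -6.824 + 84.061 − 92.800 = -15.56 m.
Horizontal magnitude = √(ΔE² + ΔN²) = √(200.32² + (-15.56)²) = 200.92 m.

200.9 m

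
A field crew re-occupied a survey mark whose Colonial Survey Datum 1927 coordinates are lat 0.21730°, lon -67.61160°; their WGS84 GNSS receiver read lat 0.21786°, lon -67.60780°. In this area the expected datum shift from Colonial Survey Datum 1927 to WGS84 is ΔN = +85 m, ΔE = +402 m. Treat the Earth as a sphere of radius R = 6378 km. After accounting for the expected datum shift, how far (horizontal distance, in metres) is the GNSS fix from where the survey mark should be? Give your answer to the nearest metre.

Observed coordinate differences: Δφ = +0.00056°, Δλ = +0.00380°.
Converting to metres (1° lat = 111317 m, cos φ = 0.999993): observed ΔN = 62.3 m, observed ΔE = 423.0 m.
Subtracting the expected shift leaves a residual of 62.3 − (85) = -22.7 m north and 423.0 − (402) = 21.0 m east.
Residual distance = √((-22.7)² + 21.0²) = 30.9 m.

31 m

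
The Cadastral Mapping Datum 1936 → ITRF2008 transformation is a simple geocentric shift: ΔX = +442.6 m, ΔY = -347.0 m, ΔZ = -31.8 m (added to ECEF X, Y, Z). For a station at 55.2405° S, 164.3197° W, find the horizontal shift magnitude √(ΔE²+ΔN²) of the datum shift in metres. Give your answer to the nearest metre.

539 m

At φ = -55.2405°, λ = -164.3197°: sin φ = -0.821552, cos φ = 0.570133, sin λ = -0.270269, cos λ = -0.962785.
ΔE = −sin λ·ΔX + cos λ·ΔY = −(-0.270269)·(442.6) + (-0.962785)·(-347.0) = 453.71 m.
ΔN = −sin φ cos λ·ΔX − sin φ sin λ·ΔY + cos φ·ΔZ = −(-0.821552)(-0.962785)(442.6) − (-0.821552)(-0.270269)(-347.0) + (0.570133)(-31.8) = -291.17 m.
Horizontal magnitude = √(ΔE² + ΔN²) = √(453.71² + (-291.17)²) = 539.10 m.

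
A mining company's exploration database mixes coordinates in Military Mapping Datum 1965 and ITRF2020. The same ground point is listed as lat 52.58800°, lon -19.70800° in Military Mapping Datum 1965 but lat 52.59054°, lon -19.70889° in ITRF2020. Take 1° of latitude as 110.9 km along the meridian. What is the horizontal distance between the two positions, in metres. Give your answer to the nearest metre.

Δφ = 52.59054° − 52.58800° = +0.00254°; Δλ = -19.70889° − -19.70800° = -0.00089°.
ΔN = Δφ × 110900 = 281.7 m; ΔE = Δλ × 110900 × cos(52.58800°) = -0.00089 × 110900 × 0.607542 = -60.0 m.
Distance = √(ΔE² + ΔN²) = √((-60.0)² + 281.7²) = 288.0 m.

288 m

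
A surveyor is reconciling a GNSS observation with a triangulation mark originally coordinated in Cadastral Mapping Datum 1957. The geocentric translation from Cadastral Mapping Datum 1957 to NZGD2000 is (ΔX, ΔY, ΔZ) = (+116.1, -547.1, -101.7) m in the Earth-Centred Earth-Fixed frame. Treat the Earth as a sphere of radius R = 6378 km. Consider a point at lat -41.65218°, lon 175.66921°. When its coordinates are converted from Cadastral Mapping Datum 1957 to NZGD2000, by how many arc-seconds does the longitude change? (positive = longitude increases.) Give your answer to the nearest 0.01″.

Δλ = 23.23″

sin φ = -0.664607, cos φ = 0.747193, sin λ = 0.075515, cos λ = -0.997145.
East component: ΔE = −sin λ·ΔX + cos λ·ΔY = −(0.075515)(116.1) + (-0.997145)(-547.1) = 536.77 m.
1° of latitude spans πR/180 = 111317 m; at latitude φ, 1° of longitude spans that × cos φ = 83175.4 m, so Δλ = 536.77 / 83175.4 × 3600 = 23.233″.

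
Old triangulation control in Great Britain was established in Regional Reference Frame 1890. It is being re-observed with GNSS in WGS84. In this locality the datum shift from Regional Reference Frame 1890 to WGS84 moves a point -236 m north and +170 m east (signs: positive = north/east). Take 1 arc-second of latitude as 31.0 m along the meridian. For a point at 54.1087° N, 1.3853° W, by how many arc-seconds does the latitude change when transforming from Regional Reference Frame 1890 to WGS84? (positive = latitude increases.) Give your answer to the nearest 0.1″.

1″ of latitude = 31.00 m, so Δφ = -236.0 / 31.00 = -7.613″.

Δφ = -7.6″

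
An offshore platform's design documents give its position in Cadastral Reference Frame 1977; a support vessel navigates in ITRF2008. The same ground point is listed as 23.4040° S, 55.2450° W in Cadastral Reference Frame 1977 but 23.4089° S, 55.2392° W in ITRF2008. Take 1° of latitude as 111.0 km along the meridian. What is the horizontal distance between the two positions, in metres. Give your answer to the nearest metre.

Δφ = -23.4089° − -23.4040° = -0.0049°; Δλ = -55.2392° − -55.2450° = +0.0058°.
ΔN = Δφ × 111000 = -543.9 m; ΔE = Δλ × 111000 × cos(-23.4040°) = +0.0058 × 111000 × 0.917727 = 590.8 m.
Distance = √(ΔE² + ΔN²) = √(590.8² + (-543.9)²) = 803.1 m.

803 m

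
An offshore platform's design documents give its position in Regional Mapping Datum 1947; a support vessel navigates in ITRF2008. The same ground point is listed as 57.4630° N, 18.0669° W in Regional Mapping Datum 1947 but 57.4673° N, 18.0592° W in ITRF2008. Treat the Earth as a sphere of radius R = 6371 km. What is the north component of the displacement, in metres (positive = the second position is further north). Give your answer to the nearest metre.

ΔN = 478 m

Δφ = 57.4673° − 57.4630° = +0.0043°; Δλ = -18.0592° − -18.0669° = +0.0077°.
1° along a meridian = πR/180 = 111195 m.
ΔN = Δφ × 111195 = 478.1 m; ΔE = Δλ × 111195 × cos(57.4630°) = +0.0077 × 111195 × 0.537844 = 460.5 m.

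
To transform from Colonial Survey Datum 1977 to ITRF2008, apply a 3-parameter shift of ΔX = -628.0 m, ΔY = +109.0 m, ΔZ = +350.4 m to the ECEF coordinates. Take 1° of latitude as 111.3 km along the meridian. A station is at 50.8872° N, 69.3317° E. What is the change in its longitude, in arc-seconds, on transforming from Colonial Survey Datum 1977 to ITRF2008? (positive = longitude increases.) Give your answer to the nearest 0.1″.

sin φ = 0.775905, cos φ = 0.630849, sin λ = 0.935639, cos λ = 0.352957.
East component: ΔE = −sin λ·ΔX + cos λ·ΔY = −(0.935639)(-628.0) + (0.352957)(109.0) = 626.05 m.
1° of latitude spans 111300 m; at latitude φ, 1° of longitude spans that × cos φ = 70213.5 m, so Δλ = 626.05 / 70213.5 × 3600 = 32.099″.

Δλ = 32.1″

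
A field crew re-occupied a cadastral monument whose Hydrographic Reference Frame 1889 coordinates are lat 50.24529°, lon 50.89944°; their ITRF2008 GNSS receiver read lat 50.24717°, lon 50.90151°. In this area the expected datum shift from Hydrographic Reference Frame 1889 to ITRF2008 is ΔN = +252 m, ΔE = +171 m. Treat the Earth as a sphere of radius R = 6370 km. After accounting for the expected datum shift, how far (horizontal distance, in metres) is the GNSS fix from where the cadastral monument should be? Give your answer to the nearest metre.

49 m

Observed coordinate differences: Δφ = +0.00188°, Δλ = +0.00207°.
Converting to metres (1° lat = 111177 m, cos φ = 0.639502): observed ΔN = 209.0 m, observed ΔE = 147.2 m.
Subtracting the expected shift leaves a residual of 209.0 − (252) = -43.0 m north and 147.2 − (171) = -23.8 m east.
Residual distance = √((-43.0)² + (-23.8)²) = 49.1 m.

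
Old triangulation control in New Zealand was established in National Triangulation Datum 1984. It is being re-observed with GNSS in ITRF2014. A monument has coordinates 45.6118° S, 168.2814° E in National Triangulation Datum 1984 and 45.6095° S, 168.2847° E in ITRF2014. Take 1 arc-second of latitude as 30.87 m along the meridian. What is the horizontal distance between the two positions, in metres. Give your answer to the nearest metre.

Δφ = -45.6095° − -45.6118° = +0.0023°; Δλ = 168.2847° − 168.2814° = +0.0033°.
1° of latitude = 3600 × 30.87 = 111132 m.
ΔN = Δφ × 111132 = 255.6 m; ΔE = Δλ × 111132 × cos(-45.6118°) = +0.0033 × 111132 × 0.699516 = 256.5 m.
Distance = √(ΔE² + ΔN²) = √(256.5² + 255.6²) = 362.1 m.

362 m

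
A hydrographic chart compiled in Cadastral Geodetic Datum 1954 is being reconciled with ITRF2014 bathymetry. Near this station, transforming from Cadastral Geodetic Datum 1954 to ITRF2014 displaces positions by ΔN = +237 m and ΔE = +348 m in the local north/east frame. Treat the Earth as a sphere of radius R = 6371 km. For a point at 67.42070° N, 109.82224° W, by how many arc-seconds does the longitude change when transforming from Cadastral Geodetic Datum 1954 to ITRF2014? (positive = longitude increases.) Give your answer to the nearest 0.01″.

At latitude 67.42070°, cos φ = 0.383962.
One radian of longitude at latitude φ spans R cos φ, so Δλ = ΔE / (R cos φ) = 348.0 / (6371000 × 0.383962) = 1.4226e-04 rad = 29.343″.

Δλ = 29.34″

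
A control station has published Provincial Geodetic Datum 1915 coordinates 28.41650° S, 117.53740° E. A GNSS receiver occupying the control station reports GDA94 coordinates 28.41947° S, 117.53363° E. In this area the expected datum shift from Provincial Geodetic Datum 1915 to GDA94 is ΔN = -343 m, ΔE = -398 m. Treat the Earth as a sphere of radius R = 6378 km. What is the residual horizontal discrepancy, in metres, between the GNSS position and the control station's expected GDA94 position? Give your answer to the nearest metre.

Observed coordinate differences: Δφ = -0.00297°, Δλ = -0.00377°.
Converting to metres (1° lat = 111317 m, cos φ = 0.879512): observed ΔN = -330.6 m, observed ΔE = -369.1 m.
Subtracting the expected shift leaves a residual of -330.6 − (-343) = 12.4 m north and -369.1 − (-398) = 28.9 m east.
Residual distance = √(12.4² + 28.9²) = 31.4 m.

31 m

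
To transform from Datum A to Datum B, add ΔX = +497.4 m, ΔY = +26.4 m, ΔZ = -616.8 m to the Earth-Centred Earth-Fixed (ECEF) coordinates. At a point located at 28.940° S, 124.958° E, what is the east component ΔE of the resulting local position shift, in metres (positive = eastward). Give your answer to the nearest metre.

At φ = -28.940°, λ = 124.958°: sin φ = -0.483893, cos φ = 0.875127, sin λ = 0.819572, cos λ = -0.572976.
ΔE = −sin λ·ΔX + cos λ·ΔY = −(0.819572)·(497.4) + (-0.572976)·(26.4) = -422.78 m.

ΔE = -423 m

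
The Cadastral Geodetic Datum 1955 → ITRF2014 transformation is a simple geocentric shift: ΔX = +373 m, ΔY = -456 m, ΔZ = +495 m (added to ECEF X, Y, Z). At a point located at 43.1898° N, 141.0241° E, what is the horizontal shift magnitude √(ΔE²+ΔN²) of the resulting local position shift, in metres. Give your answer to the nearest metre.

765 m

The local east axis at (φ, λ) is (−sin λ, cos λ, 0), so ΔE = −sin(141.0241°)·373 + cos(141.0241°)·(-456) = 119.88 m.
The local north axis is (−sin φ cos λ, −sin φ sin λ, cos φ), giving ΔN = 198.463 + 196.305 + 360.900 = 755.67 m.
Horizontal magnitude = √(ΔE² + ΔN²) = √(119.88² + 755.67²) = 765.12 m.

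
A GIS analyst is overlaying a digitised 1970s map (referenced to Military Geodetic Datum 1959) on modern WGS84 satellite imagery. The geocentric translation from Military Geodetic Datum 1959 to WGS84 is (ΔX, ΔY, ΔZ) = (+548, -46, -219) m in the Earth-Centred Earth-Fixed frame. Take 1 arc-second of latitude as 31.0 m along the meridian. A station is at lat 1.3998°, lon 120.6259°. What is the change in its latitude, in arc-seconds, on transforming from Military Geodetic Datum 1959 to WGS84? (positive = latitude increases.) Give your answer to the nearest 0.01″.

Δφ = -6.81″

sin φ = 0.024429, cos φ = 0.999702, sin λ = 0.860512, cos λ = -0.509430.
North component: ΔN = −sin φ cos λ·ΔX − sin φ sin λ·ΔY + cos φ·ΔZ = −(0.024429)(-0.509430)(548) − (0.024429)(0.860512)(-46) + (0.999702)(-219) = -211.15 m.
1° of latitude spans 3600 × 31.00 = 111600 m, so Δφ = -211.15 / 111600 × 3600 = -6.811″.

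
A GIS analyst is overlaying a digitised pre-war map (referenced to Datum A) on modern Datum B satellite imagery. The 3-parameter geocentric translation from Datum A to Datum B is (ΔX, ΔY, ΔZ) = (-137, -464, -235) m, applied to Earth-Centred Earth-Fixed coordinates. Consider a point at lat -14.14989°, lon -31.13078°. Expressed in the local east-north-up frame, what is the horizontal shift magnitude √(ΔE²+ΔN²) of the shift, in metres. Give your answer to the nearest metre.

508 m

At φ = -14.14989°, λ = -31.13078°: sin φ = -0.244459, cos φ = 0.969660, sin λ = -0.516993, cos λ = 0.855989.
ΔE = −sin λ·ΔX + cos λ·ΔY = −(-0.516993)·(-137) + (0.855989)·(-464) = -468.01 m.
ΔN = −sin φ cos λ·ΔX − sin φ sin λ·ΔY + cos φ·ΔZ = −(-0.244459)(0.855989)(-137) − (-0.244459)(-0.516993)(-464) + (0.969660)(-235) = -197.90 m.
Horizontal magnitude = √(ΔE² + ΔN²) = √((-468.01)² + (-197.90)²) = 508.13 m.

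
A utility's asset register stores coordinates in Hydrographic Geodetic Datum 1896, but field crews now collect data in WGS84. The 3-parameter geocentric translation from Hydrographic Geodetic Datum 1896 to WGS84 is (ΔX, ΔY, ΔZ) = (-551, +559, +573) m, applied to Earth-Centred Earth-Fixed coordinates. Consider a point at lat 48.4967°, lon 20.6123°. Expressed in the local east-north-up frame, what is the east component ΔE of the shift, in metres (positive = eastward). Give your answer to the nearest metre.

ΔE = 717 m

The local east axis at (φ, λ) is (−sin λ, cos λ, 0), so ΔE = −sin(20.6123°)·(-551) + cos(20.6123°)·559 = 717.19 m.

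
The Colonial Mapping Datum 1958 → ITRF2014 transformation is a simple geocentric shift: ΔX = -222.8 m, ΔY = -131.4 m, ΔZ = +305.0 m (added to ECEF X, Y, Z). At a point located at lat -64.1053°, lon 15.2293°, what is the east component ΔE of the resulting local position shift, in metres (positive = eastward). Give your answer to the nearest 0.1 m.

The local east axis at (φ, λ) is (−sin λ, cos λ, 0), so ΔE = −sin(15.2293°)·(-222.8) + cos(15.2293°)·(-131.4) = -68.26 m.

ΔE = -68.3 m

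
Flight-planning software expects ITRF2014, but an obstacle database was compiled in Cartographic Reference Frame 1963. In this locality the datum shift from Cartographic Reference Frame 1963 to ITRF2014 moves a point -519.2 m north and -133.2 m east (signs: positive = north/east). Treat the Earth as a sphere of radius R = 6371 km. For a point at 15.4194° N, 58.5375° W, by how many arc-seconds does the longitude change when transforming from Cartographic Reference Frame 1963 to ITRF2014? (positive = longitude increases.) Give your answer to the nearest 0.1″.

At latitude 15.4194°, cos φ = 0.964005.
One radian of longitude at latitude φ spans R cos φ, so Δλ = ΔE / (R cos φ) = -133.2 / (6371000 × 0.964005) = -2.1688e-05 rad = -4.473″.

Δλ = -4.5″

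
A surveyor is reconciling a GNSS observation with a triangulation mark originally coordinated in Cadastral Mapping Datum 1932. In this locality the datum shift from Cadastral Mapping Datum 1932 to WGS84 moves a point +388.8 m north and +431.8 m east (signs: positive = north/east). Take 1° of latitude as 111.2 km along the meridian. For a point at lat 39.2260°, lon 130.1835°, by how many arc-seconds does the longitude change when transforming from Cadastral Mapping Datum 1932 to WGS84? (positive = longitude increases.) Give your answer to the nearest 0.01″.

Δλ = 18.05″

At latitude 39.2260°, cos φ = 0.774658.
1° of longitude at this latitude = 111.2 × cos φ = 86.14 km, so Δλ = 431.8 / 86141.9 = 0.0050127° = 18.046″.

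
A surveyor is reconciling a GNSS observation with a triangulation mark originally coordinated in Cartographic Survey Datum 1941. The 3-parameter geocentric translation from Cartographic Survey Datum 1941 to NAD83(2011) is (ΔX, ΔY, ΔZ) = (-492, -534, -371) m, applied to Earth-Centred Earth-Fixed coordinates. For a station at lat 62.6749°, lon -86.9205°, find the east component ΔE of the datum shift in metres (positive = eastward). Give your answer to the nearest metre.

ΔE = -520 m

At φ = 62.6749°, λ = -86.9205°: sin φ = 0.888416, cos φ = 0.459039, sin λ = -0.998556, cos λ = 0.053722.
ΔE = −sin λ·ΔX + cos λ·ΔY = −(-0.998556)·(-492) + (0.053722)·(-534) = -519.98 m.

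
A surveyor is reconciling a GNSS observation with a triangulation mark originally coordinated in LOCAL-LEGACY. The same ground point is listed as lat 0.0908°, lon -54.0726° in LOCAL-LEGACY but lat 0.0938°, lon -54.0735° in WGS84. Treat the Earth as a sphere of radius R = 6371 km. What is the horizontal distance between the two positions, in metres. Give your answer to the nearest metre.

Δφ = 0.0938° − 0.0908° = +0.0030°; Δλ = -54.0735° − -54.0726° = -0.0009°.
1° along a meridian = πR/180 = 111195 m.
ΔN = Δφ × 111195 = 333.6 m; ΔE = Δλ × 111195 × cos(0.0908°) = -0.0009 × 111195 × 0.999999 = -100.1 m.
Distance = √(ΔE² + ΔN²) = √((-100.1)² + 333.6²) = 348.3 m.

348 m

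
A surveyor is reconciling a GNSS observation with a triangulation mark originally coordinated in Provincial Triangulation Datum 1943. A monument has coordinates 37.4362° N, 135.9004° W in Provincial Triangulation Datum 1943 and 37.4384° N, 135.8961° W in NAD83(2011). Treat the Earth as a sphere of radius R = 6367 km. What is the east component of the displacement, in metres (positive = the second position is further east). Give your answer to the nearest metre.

ΔE = 379 m

Δφ = 37.4384° − 37.4362° = +0.0022°; Δλ = -135.8961° − -135.9004° = +0.0043°.
1° along a meridian = πR/180 = 111125 m.
ΔN = Δφ × 111125 = 244.5 m; ΔE = Δλ × 111125 × cos(37.4362°) = +0.0043 × 111125 × 0.794031 = 379.4 m.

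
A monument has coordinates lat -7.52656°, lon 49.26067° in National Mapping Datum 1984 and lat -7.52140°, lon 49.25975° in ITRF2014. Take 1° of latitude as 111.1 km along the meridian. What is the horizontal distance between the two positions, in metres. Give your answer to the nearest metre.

Δφ = -7.52140° − -7.52656° = +0.00516°; Δλ = 49.25975° − 49.26067° = -0.00092°.
ΔN = Δφ × 111100 = 573.3 m; ΔE = Δλ × 111100 × cos(-7.52656°) = -0.00092 × 111100 × 0.991384 = -101.3 m.
Distance = √(ΔE² + ΔN²) = √((-101.3)² + 573.3²) = 582.2 m.

582 m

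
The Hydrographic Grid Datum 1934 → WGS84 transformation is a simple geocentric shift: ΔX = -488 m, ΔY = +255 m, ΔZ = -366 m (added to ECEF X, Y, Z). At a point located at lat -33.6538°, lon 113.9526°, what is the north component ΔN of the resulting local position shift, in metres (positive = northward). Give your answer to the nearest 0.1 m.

At φ = -33.6538°, λ = 113.9526°: sin φ = -0.554173, cos φ = 0.832401, sin λ = 0.913882, cos λ = -0.405981.
ΔN = −sin φ cos λ·ΔX − sin φ sin λ·ΔY + cos φ·ΔZ = −(-0.554173)(-0.405981)(-488) − (-0.554173)(0.913882)(255) + (0.832401)(-366) = -65.72 m.

ΔN = -65.7 m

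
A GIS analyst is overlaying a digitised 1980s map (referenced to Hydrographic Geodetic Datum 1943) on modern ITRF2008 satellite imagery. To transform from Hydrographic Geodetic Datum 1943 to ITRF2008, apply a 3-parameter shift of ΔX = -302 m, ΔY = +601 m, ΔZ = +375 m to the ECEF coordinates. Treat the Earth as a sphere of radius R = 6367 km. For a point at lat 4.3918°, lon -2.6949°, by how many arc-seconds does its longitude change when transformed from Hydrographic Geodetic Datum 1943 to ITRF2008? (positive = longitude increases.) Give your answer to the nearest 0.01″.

sin φ = 0.076576, cos φ = 0.997064, sin λ = -0.047018, cos λ = 0.998894.
East component: ΔE = −sin λ·ΔX + cos λ·ΔY = −(-0.047018)(-302) + (0.998894)(601) = 586.14 m.
1° of latitude spans πR/180 = 111125 m; at latitude φ, 1° of longitude spans that × cos φ = 110798.8 m, so Δλ = 586.14 / 110798.8 × 3600 = 19.044″.

Δλ = 19.04″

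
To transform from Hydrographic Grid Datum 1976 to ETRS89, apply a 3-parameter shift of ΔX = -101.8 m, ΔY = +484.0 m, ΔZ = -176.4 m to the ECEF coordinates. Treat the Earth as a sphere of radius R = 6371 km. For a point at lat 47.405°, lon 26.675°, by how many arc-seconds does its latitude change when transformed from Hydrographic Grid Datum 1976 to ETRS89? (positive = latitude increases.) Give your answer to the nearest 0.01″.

sin φ = 0.736156, cos φ = 0.676812, sin λ = 0.448929, cos λ = 0.893567.
North component: ΔN = −sin φ cos λ·ΔX − sin φ sin λ·ΔY + cos φ·ΔZ = −(0.736156)(0.893567)(-101.8) − (0.736156)(0.448929)(484.0) + (0.676812)(-176.4) = -212.38 m.
1° of latitude spans πR/180 = 111195 m, so Δφ = -212.38 / 111195 × 3600 = -6.876″.

Δφ = -6.88″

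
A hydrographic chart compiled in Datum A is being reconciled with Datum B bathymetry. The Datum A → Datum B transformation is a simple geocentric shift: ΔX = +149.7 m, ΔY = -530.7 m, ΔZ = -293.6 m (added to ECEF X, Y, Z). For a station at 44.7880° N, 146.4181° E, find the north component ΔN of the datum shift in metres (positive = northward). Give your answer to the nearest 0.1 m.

At φ = 44.7880°, λ = 146.4181°: sin φ = 0.704486, cos φ = 0.709718, sin λ = 0.553128, cos λ = -0.833096.
ΔN = −sin φ cos λ·ΔX − sin φ sin λ·ΔY + cos φ·ΔZ = −(0.704486)(-0.833096)(149.7) − (0.704486)(0.553128)(-530.7) + (0.709718)(-293.6) = 86.28 m.

ΔN = 86.3 m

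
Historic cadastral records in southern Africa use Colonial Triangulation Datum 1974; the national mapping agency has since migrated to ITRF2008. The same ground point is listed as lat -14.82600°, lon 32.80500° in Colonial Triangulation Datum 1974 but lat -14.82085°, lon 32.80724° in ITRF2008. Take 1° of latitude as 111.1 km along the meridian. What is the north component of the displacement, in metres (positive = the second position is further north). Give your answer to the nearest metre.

Δφ = -14.82085° − -14.82600° = +0.00515°; Δλ = 32.80724° − 32.80500° = +0.00224°.
ΔN = Δφ × 111100 = 572.2 m; ΔE = Δλ × 111100 × cos(-14.82600°) = +0.00224 × 111100 × 0.966707 = 240.6 m.

ΔN = 572 m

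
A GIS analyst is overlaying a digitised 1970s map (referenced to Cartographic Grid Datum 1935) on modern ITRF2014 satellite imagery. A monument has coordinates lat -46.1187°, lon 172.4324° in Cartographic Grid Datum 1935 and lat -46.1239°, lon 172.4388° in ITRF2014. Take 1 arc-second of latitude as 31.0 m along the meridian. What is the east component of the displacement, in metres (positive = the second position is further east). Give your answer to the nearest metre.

ΔE = 495 m

Δφ = -46.1239° − -46.1187° = -0.0052°; Δλ = 172.4388° − 172.4324° = +0.0064°.
1° of latitude = 3600 × 31.00 = 111600 m.
ΔN = Δφ × 111600 = -580.3 m; ΔE = Δλ × 111600 × cos(-46.1187°) = +0.0064 × 111600 × 0.693167 = 495.1 m.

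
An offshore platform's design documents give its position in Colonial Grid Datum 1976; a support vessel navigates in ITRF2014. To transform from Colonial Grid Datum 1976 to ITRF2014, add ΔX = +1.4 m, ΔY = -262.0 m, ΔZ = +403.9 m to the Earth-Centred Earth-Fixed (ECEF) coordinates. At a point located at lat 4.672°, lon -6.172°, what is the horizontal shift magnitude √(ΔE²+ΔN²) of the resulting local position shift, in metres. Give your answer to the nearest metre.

477 m

The local east axis at (φ, λ) is (−sin λ, cos λ, 0), so ΔE = −sin(-6.172°)·1.4 + cos(-6.172°)·(-262.0) = -260.33 m.
The local north axis is (−sin φ cos λ, −sin φ sin λ, cos φ), giving ΔN = -0.113 − 2.294 + 402.558 = 400.15 m.
Horizontal magnitude = √(ΔE² + ΔN²) = √((-260.33)² + 400.15²) = 477.38 m.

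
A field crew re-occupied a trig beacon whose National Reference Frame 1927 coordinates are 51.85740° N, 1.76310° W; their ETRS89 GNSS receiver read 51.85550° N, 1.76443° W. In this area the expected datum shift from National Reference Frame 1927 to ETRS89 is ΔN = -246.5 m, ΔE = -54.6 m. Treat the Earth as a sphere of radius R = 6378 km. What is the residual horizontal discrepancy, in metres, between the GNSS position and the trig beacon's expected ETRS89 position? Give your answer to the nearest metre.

Observed coordinate differences: Δφ = -0.00190°, Δλ = -0.00133°.
Converting to metres (1° lat = 111317 m, cos φ = 0.617621): observed ΔN = -211.5 m, observed ΔE = -91.4 m.
Subtracting the expected shift leaves a residual of -211.5 − (-246.5) = 35.0 m north and -91.4 − (-54.6) = -36.8 m east.
Residual distance = √(35.0² + (-36.8)²) = 50.8 m.

51 m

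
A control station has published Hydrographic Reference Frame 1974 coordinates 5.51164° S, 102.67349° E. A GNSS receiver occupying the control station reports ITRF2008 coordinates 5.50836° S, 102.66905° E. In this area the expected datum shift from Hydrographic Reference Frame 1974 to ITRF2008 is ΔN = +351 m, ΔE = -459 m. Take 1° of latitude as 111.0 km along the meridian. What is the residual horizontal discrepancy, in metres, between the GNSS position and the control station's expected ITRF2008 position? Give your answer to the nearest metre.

Observed coordinate differences: Δφ = +0.00328°, Δλ = -0.00444°.
Converting to metres (1° lat = 111000 m, cos φ = 0.995377): observed ΔN = 364.1 m, observed ΔE = -490.6 m.
Subtracting the expected shift leaves a residual of 364.1 − (351) = 13.1 m north and -490.6 − (-459) = -31.6 m east.
Residual distance = √(13.1² + (-31.6)²) = 34.2 m.

34 m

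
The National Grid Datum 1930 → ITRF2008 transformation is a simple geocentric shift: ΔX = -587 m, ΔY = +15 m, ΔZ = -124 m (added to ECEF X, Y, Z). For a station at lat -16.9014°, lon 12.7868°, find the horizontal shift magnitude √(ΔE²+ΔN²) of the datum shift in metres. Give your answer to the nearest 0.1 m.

The local east axis at (φ, λ) is (−sin λ, cos λ, 0), so ΔE = −sin(12.7868°)·(-587) + cos(12.7868°)·15 = 144.55 m.
The local north axis is (−sin φ cos λ, −sin φ sin λ, cos φ), giving ΔN = -166.424 + 0.965 − 118.644 = -284.10 m.
Horizontal magnitude = √(ΔE² + ΔN²) = √(144.55² + (-284.10)²) = 318.76 m.

318.8 m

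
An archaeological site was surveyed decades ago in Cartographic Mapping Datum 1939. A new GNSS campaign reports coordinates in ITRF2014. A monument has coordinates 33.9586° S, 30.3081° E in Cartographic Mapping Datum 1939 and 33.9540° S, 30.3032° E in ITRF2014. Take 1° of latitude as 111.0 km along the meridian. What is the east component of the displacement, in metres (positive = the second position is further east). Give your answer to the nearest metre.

ΔE = -451 m

Δφ = -33.9540° − -33.9586° = +0.0046°; Δλ = 30.3032° − 30.3081° = -0.0049°.
ΔN = Δφ × 111000 = 510.6 m; ΔE = Δλ × 111000 × cos(-33.9586°) = -0.0049 × 111000 × 0.829441 = -451.1 m.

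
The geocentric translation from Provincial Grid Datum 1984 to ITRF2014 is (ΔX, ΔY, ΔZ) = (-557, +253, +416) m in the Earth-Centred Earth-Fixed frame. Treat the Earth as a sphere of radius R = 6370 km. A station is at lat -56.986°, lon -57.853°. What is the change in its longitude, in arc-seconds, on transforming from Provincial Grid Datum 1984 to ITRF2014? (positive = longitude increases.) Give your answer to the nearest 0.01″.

Δλ = -20.03″

sin φ = -0.838537, cos φ = 0.544844, sin λ = -0.846686, cos λ = 0.532093.
East component: ΔE = −sin λ·ΔX + cos λ·ΔY = −(-0.846686)(-557) + (0.532093)(253) = -336.98 m.
1° of latitude spans πR/180 = 111177 m; at latitude φ, 1° of longitude spans that × cos φ = 60574.4 m, so Δλ = -336.98 / 60574.4 × 3600 = -20.027″.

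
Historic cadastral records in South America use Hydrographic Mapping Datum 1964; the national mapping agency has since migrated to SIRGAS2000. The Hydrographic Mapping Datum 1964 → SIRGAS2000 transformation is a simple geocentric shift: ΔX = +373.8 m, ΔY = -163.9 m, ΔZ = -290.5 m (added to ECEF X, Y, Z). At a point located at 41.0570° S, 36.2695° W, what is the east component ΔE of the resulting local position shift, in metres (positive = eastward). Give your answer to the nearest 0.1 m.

At φ = -41.0570°, λ = -36.2695°: sin φ = -0.656810, cos φ = 0.754057, sin λ = -0.591584, cos λ = 0.806243.
ΔE = −sin λ·ΔX + cos λ·ΔY = −(-0.591584)·(373.8) + (0.806243)·(-163.9) = 88.99 m.

ΔE = 89.0 m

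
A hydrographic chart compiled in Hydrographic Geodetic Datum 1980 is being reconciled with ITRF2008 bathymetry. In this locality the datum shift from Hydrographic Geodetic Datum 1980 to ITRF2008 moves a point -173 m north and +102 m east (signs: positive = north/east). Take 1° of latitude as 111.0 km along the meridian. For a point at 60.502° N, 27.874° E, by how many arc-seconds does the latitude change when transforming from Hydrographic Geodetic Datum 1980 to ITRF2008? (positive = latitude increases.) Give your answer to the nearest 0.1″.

Δφ = -5.6″

1° of latitude = 111.0 km, so Δφ = -173.0 / 111000 = -0.0015586° = -5.611″.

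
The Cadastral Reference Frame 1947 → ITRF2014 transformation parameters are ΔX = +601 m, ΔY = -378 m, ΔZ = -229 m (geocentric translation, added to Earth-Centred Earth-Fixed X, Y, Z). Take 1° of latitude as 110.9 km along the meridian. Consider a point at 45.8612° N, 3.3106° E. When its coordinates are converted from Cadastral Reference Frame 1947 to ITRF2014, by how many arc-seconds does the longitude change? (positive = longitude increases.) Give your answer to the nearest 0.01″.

sin φ = 0.717655, cos φ = 0.696399, sin λ = 0.057749, cos λ = 0.998331.
East component: ΔE = −sin λ·ΔX + cos λ·ΔY = −(0.057749)(601) + (0.998331)(-378) = -412.08 m.
1° of latitude spans 110900 m; at latitude φ, 1° of longitude spans that × cos φ = 77230.6 m, so Δλ = -412.08 / 77230.6 × 3600 = -19.208″.

Δλ = -19.21″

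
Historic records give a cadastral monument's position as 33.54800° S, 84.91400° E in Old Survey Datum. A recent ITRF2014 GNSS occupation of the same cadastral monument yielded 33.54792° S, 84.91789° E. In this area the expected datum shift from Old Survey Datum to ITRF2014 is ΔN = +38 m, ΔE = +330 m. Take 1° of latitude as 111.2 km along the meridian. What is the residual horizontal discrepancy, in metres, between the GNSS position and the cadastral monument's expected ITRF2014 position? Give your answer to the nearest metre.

Observed coordinate differences: Δφ = +0.00008°, Δλ = +0.00389°.
Converting to metres (1° lat = 111200 m, cos φ = 0.833423): observed ΔN = 8.9 m, observed ΔE = 360.5 m.
Subtracting the expected shift leaves a residual of 8.9 − (38) = -29.1 m north and 360.5 − (330) = 30.5 m east.
Residual distance = √((-29.1)² + 30.5²) = 42.2 m.

42 m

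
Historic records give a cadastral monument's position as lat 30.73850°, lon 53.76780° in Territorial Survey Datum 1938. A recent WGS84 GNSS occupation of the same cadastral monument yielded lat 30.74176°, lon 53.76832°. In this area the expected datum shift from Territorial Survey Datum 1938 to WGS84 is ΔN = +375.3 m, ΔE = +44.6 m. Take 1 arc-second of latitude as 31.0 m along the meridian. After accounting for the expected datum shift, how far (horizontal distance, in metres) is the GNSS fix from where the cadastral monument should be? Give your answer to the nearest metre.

Observed coordinate differences: Δφ = +0.00326°, Δλ = +0.00052°.
Converting to metres (1° lat = 111600 m, cos φ = 0.859509): observed ΔN = 363.8 m, observed ΔE = 49.9 m.
Subtracting the expected shift leaves a residual of 363.8 − (375.3) = -11.5 m north and 49.9 − (44.6) = 5.3 m east.
Residual distance = √((-11.5)² + 5.3²) = 12.6 m.

13 m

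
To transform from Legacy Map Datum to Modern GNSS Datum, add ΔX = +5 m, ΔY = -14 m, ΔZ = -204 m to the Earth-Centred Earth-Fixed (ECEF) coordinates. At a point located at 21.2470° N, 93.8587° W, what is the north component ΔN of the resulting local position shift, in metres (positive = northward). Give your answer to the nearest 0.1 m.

ΔN = -195.1 m

The local north axis is (−sin φ cos λ, −sin φ sin λ, cos φ), giving ΔN = 0.122 − 5.062 − 190.133 = -195.07 m.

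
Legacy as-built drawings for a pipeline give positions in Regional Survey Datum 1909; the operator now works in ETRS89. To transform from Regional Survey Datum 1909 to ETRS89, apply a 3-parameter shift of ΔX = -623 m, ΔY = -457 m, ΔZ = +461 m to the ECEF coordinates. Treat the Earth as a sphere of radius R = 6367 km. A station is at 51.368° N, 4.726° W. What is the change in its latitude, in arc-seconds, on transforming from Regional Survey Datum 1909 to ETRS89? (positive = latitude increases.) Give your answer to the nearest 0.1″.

Δφ = 24.1″

sin φ = 0.781172, cos φ = 0.624316, sin λ = -0.082391, cos λ = 0.996600.
North component: ΔN = −sin φ cos λ·ΔX − sin φ sin λ·ΔY + cos φ·ΔZ = −(0.781172)(0.996600)(-623) − (0.781172)(-0.082391)(-457) + (0.624316)(461) = 743.41 m.
1° of latitude spans πR/180 = 111125 m, so Δφ = 743.41 / 111125 × 3600 = 24.084″.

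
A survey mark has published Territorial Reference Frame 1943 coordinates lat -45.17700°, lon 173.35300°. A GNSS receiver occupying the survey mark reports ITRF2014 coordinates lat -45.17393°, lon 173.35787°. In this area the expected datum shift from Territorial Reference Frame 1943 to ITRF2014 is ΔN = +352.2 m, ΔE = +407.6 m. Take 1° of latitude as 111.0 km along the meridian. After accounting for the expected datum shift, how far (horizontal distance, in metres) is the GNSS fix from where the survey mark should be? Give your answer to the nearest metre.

Observed coordinate differences: Δφ = +0.00307°, Δλ = +0.00487°.
Converting to metres (1° lat = 111000 m, cos φ = 0.704919): observed ΔN = 340.8 m, observed ΔE = 381.1 m.
Subtracting the expected shift leaves a residual of 340.8 − (352.2) = -11.4 m north and 381.1 − (407.6) = -26.5 m east.
Residual distance = √((-11.4)² + (-26.5)²) = 28.9 m.

29 m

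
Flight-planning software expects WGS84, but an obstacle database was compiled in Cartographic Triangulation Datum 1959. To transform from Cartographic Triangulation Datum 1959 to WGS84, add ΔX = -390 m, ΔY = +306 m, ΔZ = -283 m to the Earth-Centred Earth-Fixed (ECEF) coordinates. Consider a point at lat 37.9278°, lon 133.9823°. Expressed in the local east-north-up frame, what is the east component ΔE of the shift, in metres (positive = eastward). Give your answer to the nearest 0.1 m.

At φ = 37.9278°, λ = 133.9823°: sin φ = 0.614668, cos φ = 0.788786, sin λ = 0.719554, cos λ = -0.694436.
ΔE = −sin λ·ΔX + cos λ·ΔY = −(0.719554)·(-390) + (-0.694436)·(306) = 68.13 m.

ΔE = 68.1 m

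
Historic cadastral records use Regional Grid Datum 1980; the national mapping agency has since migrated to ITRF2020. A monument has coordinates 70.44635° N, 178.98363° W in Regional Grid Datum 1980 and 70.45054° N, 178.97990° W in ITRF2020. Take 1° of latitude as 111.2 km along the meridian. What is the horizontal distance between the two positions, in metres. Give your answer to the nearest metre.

486 m

Δφ = 70.45054° − 70.44635° = +0.00419°; Δλ = -178.97990° − -178.98363° = +0.00373°.
ΔN = Δφ × 111200 = 465.9 m; ΔE = Δλ × 111200 × cos(70.44635°) = +0.00373 × 111200 × 0.334689 = 138.8 m.
Distance = √(ΔE² + ΔN²) = √(138.8² + 465.9²) = 486.2 m.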